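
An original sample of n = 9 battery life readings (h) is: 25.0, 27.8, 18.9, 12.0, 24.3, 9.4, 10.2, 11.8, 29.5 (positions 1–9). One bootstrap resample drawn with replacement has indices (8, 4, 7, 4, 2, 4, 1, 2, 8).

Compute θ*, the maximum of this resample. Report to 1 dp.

Resample values: 11.8, 12.0, 10.2, 12.0, 27.8, 12.0, 25.0, 27.8, 11.8.
Maximum = 27.8

θ* = 27.8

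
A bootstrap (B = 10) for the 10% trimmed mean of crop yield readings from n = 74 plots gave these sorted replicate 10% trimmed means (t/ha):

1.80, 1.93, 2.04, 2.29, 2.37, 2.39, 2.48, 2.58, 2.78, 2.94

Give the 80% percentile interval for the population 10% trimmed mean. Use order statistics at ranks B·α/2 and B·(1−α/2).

α = 0.20; lower rank = 10 × 0.100 = 1; upper rank = 10 × 0.900 = 9.
The 1st smallest replicate is 1.80; the 9th is 2.78.

(1.80, 2.78)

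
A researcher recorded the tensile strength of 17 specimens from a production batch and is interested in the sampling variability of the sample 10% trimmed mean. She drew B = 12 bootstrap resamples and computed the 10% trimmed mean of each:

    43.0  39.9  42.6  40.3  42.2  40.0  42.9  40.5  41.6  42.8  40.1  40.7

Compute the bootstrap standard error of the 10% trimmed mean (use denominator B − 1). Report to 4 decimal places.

SE* = 1.2540

Bootstrap SE is the standard deviation of the 12 replicate 10% trimmed means.
Mean of replicates: (43.0 + 39.9 + 42.6 + 40.3 + 42.2 + 40.0 + 42.9 + 40.5 + 41.6 + 42.8 + 40.1 + 40.7) / 12 = 496.60000 / 12 = 41.38333
Sum of squared deviations: (+1.61667)² + (−1.48333)² + (+1.21667)² + (−1.08333)² + (+0.81667)² + (−1.38333)² + (+1.51667)² + (−0.88333)² + (+0.21667)² + (+1.41667)² + (−1.28333)² + (−0.68333)² = 17.29667
Variance = 17.29667 / 11 = 1.57242
SE* = √1.57242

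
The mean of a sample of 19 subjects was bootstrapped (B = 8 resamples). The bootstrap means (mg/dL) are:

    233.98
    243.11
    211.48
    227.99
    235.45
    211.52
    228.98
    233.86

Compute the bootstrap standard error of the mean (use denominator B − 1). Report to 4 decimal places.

Bootstrap SE is the standard deviation of the 8 replicate means.
Mean of replicates: (233.98 + 243.11 + 211.48 + 227.99 + 235.45 + 211.52 + 228.98 + 233.86) / 8 = 1826.37000 / 8 = 228.29625
Sum of squared deviations: (+5.68375)² + (+14.81375)² + (−16.81625)² + (−0.30625)² + (+7.15375)² + (−16.77625)² + (+0.68375)² + (+5.56375)² = 898.67379
Variance = 898.67379 / 7 = 128.38197
SE* = √128.38197

SE* = 11.3306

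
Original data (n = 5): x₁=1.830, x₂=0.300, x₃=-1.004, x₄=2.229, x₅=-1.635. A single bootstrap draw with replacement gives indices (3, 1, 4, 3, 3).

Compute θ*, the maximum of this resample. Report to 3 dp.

θ* = 2.229

Resample values: -1.004, 1.830, 2.229, -1.004, -1.004.
Maximum = 2.229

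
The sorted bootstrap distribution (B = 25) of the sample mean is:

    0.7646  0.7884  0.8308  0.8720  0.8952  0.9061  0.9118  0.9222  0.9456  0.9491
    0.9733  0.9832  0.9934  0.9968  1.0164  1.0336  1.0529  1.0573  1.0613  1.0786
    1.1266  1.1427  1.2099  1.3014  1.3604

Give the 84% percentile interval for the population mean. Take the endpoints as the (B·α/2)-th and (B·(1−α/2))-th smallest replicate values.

α = 0.16; lower rank = 25 × 0.080 = 2; upper rank = 25 × 0.920 = 23.
The 2nd smallest replicate is 0.7884; the 23rd is 1.2099.

(0.7884, 1.2099)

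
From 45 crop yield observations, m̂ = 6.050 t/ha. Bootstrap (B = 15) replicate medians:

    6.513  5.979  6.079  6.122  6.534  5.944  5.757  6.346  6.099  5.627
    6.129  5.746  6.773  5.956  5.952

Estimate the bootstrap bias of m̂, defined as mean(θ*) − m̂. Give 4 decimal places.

bias = +0.0537

mean(θ*) = (6.513 + 5.979 + 6.079 + 6.122 + 6.534 + 5.944 + 5.757 + 6.346 + 6.099 + 5.627 + 6.129 + 5.746 + 6.773 + 5.956 + 5.952) / 15 = 6.10373
bias = 6.10373 − 6.050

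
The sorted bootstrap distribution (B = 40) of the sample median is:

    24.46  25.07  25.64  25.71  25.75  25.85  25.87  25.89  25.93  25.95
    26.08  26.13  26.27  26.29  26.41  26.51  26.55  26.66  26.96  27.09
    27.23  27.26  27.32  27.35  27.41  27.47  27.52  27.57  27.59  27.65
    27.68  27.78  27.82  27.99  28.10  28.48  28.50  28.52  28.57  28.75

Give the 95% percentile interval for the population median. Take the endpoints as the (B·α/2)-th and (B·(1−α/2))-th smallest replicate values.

(24.46, 28.57)

α = 0.05; lower rank = 40 × 0.025 = 1; upper rank = 40 × 0.975 = 39.
The 1st smallest replicate is 24.46; the 39th is 28.57.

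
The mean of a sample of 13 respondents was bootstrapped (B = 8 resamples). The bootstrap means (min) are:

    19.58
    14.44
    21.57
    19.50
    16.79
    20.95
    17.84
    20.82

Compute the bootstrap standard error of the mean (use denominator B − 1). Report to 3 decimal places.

Bootstrap SE is the standard deviation of the 8 replicate means.
Mean of replicates: (19.58 + 14.44 + 21.57 + 19.50 + 16.79 + 20.95 + 17.84 + 20.82) / 8 = 151.4900 / 8 = 18.9363
Sum of squared deviations: (+0.6437)² + (−4.4963)² + (+2.6337)² + (+0.5637)² + (−2.1463)² + (+2.0137)² + (−1.0963)² + (+1.8837)² = 41.2970
Variance = 41.2970 / 7 = 5.8996
SE* = √5.8996

SE* = 2.429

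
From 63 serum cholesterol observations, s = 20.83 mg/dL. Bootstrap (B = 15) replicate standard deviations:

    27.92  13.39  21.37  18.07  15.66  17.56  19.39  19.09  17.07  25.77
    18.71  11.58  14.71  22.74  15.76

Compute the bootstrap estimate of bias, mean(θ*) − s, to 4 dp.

mean(θ*) = (27.92 + 13.39 + 21.37 + 18.07 + 15.66 + 17.56 + 19.39 + 19.09 + 17.07 + 25.77 + 18.71 + 11.58 + 14.71 + 22.74 + 15.76) / 15 = 18.58600
bias = 18.58600 − 20.83

bias = −2.2440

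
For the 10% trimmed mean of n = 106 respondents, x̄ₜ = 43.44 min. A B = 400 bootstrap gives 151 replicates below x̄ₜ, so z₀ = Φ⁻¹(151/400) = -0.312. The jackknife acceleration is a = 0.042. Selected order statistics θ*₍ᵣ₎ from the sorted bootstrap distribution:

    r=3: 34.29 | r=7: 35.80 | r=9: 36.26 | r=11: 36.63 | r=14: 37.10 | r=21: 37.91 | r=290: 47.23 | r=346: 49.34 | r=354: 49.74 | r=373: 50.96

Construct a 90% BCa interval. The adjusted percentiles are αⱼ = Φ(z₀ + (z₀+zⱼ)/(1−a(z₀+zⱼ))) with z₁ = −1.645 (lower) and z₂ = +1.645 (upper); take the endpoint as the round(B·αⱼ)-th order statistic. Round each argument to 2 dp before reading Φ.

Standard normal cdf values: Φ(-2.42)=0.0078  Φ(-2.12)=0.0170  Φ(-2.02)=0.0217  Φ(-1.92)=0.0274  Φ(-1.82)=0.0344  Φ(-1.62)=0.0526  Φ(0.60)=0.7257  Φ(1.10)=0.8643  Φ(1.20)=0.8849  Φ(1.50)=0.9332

Lower: z₀ + z₁ = -0.312 + (-1.645) = -1.957; 1 − a(z₀+z₁) = 1 − (0.042)(-1.957) = 1.0822; argument = -0.312 + (-1.957)/1.0822 = -2.1204 → -2.12.
α₁ = Φ(-2.12) = 0.0170; rank = round(400 × 0.0170) = 7; θ*₍7₎ = 35.80.
Upper: z₀ + z₂ = 1.333; 1 − a(z₀+z₂) = 0.9440; argument = 1.1001 → 1.10; α₂ = 0.8643; rank = 346; θ*₍346₎ = 49.34.

(35.80, 49.34)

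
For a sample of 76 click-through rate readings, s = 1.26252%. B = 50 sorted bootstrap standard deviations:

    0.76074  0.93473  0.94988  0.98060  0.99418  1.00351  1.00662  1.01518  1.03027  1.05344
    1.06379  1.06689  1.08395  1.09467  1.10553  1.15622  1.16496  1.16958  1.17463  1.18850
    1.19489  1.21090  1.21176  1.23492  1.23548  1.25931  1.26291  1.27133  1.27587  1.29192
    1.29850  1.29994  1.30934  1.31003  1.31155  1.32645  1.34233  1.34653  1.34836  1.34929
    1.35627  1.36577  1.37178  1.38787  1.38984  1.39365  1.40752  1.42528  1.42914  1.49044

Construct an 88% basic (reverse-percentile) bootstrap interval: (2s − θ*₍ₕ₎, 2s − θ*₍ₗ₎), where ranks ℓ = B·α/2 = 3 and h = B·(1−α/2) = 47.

(1.11752, 1.57516)

Percentile endpoints at ranks 3 and 47: θ*₍3₎ = 0.94988, θ*₍47₎ = 1.40752.
Basic interval reflects these around s:
  lower = 2 × 1.26252 − 1.40752 = 1.11752
  upper = 2 × 1.26252 − 0.94988 = 1.57516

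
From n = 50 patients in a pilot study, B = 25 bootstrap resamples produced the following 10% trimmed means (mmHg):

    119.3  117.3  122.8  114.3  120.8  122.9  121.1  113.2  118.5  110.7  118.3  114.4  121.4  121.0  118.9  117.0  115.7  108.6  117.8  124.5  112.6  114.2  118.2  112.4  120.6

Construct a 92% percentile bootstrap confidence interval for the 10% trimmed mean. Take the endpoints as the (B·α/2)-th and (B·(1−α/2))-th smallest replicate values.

Sorted replicates: 108.6, 110.7, 112.4, 112.6, 113.2, 114.2, 114.3, 114.4, 115.7, 117.0, 117.3, 117.8, 118.2, 118.3, 118.5, 118.9, 119.3, 120.6, 120.8, 121.0, 121.1, 121.4, 122.8, 122.9, 124.5
α = 0.08; lower rank = 25 × 0.040 = 1; upper rank = 25 × 0.960 = 24.
The 1st smallest replicate is 108.6; the 24th is 122.9.

(108.6, 122.9)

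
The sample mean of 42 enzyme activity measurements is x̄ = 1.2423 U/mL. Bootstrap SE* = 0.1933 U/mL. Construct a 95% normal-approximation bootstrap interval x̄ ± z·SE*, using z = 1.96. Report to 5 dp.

(0.86343, 1.62117)

Margin = 1.96 × 0.1933 = 0.378868
Interval: 1.2423 ± 0.378868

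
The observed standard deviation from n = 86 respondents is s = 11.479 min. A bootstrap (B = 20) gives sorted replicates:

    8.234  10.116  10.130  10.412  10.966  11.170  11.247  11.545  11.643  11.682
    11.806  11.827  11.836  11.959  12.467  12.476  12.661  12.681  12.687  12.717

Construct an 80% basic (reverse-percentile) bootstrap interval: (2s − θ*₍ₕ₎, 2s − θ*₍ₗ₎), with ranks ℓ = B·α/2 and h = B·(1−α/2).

Percentile endpoints at ranks 2 and 18: θ*₍2₎ = 10.116, θ*₍18₎ = 12.681.
Basic interval reflects these around s:
  lower = 2 × 11.479 − 12.681 = 10.277
  upper = 2 × 11.479 − 10.116 = 12.842

(10.277, 12.842)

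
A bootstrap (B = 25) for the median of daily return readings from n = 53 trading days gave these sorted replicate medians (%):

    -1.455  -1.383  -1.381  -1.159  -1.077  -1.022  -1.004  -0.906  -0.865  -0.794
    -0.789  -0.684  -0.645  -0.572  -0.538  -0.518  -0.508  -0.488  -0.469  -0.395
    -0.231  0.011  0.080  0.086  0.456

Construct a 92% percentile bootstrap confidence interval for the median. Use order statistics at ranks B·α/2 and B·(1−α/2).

α = 0.08; lower rank = 25 × 0.040 = 1; upper rank = 25 × 0.960 = 24.
The 1st smallest replicate is -1.455; the 24th is 0.086.

(-1.455, 0.086)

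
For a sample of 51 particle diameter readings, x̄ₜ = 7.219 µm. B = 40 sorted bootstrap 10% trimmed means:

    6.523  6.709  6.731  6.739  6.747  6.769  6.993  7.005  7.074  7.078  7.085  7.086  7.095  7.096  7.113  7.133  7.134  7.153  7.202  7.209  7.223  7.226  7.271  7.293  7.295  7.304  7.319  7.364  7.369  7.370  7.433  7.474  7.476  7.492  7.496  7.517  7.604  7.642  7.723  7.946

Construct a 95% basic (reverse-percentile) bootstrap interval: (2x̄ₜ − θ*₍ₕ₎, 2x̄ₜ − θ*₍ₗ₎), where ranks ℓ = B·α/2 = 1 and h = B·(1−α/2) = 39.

(6.715, 7.915)

Percentile endpoints at ranks 1 and 39: θ*₍1₎ = 6.523, θ*₍39₎ = 7.723.
Basic interval reflects these around x̄ₜ:
  lower = 2 × 7.219 − 7.723 = 6.715
  upper = 2 × 7.219 − 6.523 = 7.915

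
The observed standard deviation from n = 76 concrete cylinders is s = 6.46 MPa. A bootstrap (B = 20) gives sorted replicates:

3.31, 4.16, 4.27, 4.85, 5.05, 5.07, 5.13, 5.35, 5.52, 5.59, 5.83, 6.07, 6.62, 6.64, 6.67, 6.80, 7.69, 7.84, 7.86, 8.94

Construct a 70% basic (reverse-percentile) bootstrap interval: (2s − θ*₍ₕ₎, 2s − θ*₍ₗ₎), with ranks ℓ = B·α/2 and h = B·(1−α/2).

(5.23, 8.65)

Percentile endpoints at ranks 3 and 17: θ*₍3₎ = 4.27, θ*₍17₎ = 7.69.
Basic interval reflects these around s:
  lower = 2 × 6.46 − 7.69 = 5.23
  upper = 2 × 6.46 − 4.27 = 8.65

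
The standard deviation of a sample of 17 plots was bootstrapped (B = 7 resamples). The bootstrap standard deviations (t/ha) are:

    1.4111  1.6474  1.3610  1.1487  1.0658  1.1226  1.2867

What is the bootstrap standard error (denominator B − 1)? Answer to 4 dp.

SE* = 0.2024

Bootstrap SE is the standard deviation of the 7 replicate standard deviations.
Mean of replicates: (1.4111 + 1.6474 + 1.3610 + 1.1487 + 1.0658 + 1.1226 + 1.2867) / 7 = 9.04330 / 7 = 1.29190
Sum of squared deviations: (+0.11920)² + (+0.35550)² + (+0.06910)² + (−0.14320)² + (−0.22610)² + (−0.16930)² + (−0.00520)² = 0.24568
Variance = 0.24568 / 6 = 0.04095
SE* = √0.04095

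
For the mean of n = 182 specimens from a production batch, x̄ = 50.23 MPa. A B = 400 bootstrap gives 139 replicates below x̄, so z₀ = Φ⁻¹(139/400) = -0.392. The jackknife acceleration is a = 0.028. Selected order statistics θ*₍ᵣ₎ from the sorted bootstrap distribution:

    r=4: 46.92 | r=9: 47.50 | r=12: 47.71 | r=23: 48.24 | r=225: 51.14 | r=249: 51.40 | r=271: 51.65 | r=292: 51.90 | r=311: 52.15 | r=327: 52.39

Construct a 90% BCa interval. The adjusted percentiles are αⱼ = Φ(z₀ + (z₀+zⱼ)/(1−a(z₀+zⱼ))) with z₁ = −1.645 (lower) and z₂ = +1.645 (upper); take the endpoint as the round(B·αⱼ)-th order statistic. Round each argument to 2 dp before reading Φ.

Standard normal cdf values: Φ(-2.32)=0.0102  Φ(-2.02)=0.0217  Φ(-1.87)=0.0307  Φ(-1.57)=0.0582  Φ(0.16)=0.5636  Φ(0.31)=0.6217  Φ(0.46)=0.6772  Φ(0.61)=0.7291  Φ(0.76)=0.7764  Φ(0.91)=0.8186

Lower: z₀ + z₁ = -0.392 + (-1.645) = -2.037; 1 − a(z₀+z₁) = 1 − (0.028)(-2.037) = 1.0570; argument = -0.392 + (-2.037)/1.0570 = -2.3191 → -2.32.
α₁ = Φ(-2.32) = 0.0102; rank = round(400 × 0.0102) = 4; θ*₍4₎ = 46.92.
Upper: z₀ + z₂ = 1.253; 1 − a(z₀+z₂) = 0.9649; argument = 0.9066 → 0.91; α₂ = 0.8186; rank = 327; θ*₍327₎ = 52.39.

(46.92, 52.39)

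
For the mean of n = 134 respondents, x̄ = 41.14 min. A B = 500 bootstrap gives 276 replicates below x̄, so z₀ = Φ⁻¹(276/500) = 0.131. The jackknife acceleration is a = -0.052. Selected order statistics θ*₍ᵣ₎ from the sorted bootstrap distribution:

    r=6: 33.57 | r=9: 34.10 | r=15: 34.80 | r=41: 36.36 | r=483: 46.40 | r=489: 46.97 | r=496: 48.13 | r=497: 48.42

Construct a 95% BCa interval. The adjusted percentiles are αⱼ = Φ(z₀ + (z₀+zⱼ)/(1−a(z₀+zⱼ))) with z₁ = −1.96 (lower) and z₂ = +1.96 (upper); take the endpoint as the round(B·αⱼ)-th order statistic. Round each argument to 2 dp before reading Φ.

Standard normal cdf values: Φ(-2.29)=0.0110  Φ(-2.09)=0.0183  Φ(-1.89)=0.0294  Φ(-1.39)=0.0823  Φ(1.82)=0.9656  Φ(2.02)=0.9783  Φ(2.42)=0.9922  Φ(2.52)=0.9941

Lower: z₀ + z₁ = 0.131 + (-1.960) = -1.829; 1 − a(z₀+z₁) = 1 − (-0.052)(-1.829) = 0.9049; argument = 0.131 + (-1.829)/0.9049 = -1.8902 → -1.89.
α₁ = Φ(-1.89) = 0.0294; rank = round(500 × 0.0294) = 15; θ*₍15₎ = 34.80.
Upper: z₀ + z₂ = 2.091; 1 − a(z₀+z₂) = 1.1087; argument = 2.0169 → 2.02; α₂ = 0.9783; rank = 489; θ*₍489₎ = 46.97.

(34.80, 46.97)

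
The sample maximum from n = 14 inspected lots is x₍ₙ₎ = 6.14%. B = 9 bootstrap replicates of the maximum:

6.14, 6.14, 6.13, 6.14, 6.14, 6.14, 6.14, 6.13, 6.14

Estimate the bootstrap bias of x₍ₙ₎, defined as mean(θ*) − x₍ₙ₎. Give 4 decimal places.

bias = −0.0022

mean(θ*) = (6.14 + 6.14 + 6.13 + 6.14 + 6.14 + 6.14 + 6.14 + 6.13 + 6.14) / 9 = 6.13778
bias = 6.13778 − 6.14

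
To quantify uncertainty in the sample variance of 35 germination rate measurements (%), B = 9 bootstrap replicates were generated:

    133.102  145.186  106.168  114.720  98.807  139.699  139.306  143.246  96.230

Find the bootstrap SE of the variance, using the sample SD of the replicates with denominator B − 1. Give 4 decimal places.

SE* = 19.9774

Bootstrap SE is the standard deviation of the 9 replicate variances.
Mean of replicates: (133.102 + 145.186 + 106.168 + 114.720 + 98.807 + 139.699 + 139.306 + 143.246 + 96.230) / 9 = 1116.46400 / 9 = 124.05156
Sum of squared deviations: (+9.05044)² + (+21.13444)² + (−17.88356)² + (−9.33156)² + (−25.24456)² + (+15.64744)² + (+15.25444)² + (+19.19444)² + (−27.82156)² = 3192.76860
Variance = 3192.76860 / 8 = 399.09608
SE* = √399.09608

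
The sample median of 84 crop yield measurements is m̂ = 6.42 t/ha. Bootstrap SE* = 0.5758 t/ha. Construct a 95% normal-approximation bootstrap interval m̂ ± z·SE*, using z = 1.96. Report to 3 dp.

Margin = 1.96 × 0.5758 = 1.1286
Interval: 6.42 ± 1.1286

(5.291, 7.549)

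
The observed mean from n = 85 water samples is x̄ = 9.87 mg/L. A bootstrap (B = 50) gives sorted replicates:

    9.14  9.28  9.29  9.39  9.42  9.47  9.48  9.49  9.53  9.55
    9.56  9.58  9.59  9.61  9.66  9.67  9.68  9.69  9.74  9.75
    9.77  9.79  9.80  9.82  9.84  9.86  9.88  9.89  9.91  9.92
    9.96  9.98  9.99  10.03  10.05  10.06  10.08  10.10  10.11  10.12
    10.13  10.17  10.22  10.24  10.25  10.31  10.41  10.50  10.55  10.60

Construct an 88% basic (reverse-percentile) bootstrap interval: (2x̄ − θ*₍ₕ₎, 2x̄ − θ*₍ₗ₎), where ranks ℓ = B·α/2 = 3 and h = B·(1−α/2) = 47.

(9.33, 10.45)

Percentile endpoints at ranks 3 and 47: θ*₍3₎ = 9.29, θ*₍47₎ = 10.41.
Basic interval reflects these around x̄:
  lower = 2 × 9.87 − 10.41 = 9.33
  upper = 2 × 9.87 − 9.29 = 10.45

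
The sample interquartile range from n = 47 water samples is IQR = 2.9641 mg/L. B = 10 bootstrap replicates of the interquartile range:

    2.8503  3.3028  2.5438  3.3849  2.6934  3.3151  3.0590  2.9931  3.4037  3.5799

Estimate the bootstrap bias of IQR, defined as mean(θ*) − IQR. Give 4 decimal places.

mean(θ*) = (2.8503 + 3.3028 + 2.5438 + 3.3849 + 2.6934 + 3.3151 + 3.0590 + 2.9931 + 3.4037 + 3.5799) / 10 = 3.11260
bias = 3.11260 − 2.9641

bias = +0.1485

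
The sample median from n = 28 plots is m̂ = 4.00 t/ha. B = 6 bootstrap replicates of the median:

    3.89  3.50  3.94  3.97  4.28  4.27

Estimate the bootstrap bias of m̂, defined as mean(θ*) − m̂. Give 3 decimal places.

bias = −0.025

mean(θ*) = (3.89 + 3.50 + 3.94 + 3.97 + 4.28 + 4.27) / 6 = 3.9750
bias = 3.9750 − 4.00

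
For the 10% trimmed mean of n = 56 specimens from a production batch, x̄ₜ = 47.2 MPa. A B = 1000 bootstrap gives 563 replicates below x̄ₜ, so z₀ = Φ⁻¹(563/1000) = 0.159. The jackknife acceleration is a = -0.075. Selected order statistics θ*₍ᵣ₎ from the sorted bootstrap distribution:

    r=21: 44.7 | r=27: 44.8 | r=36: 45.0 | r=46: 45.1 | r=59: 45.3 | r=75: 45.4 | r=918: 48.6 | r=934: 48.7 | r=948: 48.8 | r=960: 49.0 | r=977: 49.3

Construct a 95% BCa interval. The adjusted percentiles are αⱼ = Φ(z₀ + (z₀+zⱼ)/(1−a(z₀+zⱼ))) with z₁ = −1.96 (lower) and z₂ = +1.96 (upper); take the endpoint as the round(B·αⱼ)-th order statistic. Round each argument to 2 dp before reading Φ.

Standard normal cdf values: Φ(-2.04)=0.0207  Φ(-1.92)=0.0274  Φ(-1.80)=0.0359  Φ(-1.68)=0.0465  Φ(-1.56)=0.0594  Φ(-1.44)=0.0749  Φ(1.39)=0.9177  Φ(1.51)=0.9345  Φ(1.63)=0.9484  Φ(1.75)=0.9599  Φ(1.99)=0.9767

(44.8, 49.3)

Lower: z₀ + z₁ = 0.159 + (-1.960) = -1.801; 1 − a(z₀+z₁) = 1 − (-0.075)(-1.801) = 0.8649; argument = 0.159 + (-1.801)/0.8649 = -1.9233 → -1.92.
α₁ = Φ(-1.92) = 0.0274; rank = round(1000 × 0.0274) = 27; θ*₍27₎ = 44.8.
Upper: z₀ + z₂ = 2.119; 1 − a(z₀+z₂) = 1.1589; argument = 1.9874 → 1.99; α₂ = 0.9767; rank = 977; θ*₍977₎ = 49.3.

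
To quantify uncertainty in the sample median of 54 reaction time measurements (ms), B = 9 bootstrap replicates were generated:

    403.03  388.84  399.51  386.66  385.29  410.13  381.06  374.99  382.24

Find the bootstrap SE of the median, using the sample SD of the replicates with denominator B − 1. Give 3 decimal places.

SE* = 11.539

Bootstrap SE is the standard deviation of the 9 replicate medians.
Mean of replicates: (403.03 + 388.84 + 399.51 + 386.66 + 385.29 + 410.13 + 381.06 + 374.99 + 382.24) / 9 = 3511.7500 / 9 = 390.1944
Sum of squared deviations: (+12.8356)² + (−1.3544)² + (+9.3156)² + (−3.5344)² + (−4.9044)² + (+19.9356)² + (−9.1344)² + (−15.2044)² + (−7.9544)² = 1065.2242
Variance = 1065.2242 / 8 = 133.1530
SE* = √133.1530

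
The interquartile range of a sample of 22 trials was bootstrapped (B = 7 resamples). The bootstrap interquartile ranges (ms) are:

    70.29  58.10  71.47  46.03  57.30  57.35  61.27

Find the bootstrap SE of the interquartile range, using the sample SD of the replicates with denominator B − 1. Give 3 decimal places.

SE* = 8.676

Bootstrap SE is the standard deviation of the 7 replicate interquartile ranges.
Mean of replicates: (70.29 + 58.10 + 71.47 + 46.03 + 57.30 + 57.35 + 61.27) / 7 = 421.8100 / 7 = 60.2586
Sum of squared deviations: (+10.0314)² + (−2.1586)² + (+11.2114)² + (−14.2286)² + (−2.9586)² + (−2.9086)² + (+1.0114)² = 451.6733
Variance = 451.6733 / 6 = 75.2789
SE* = √75.2789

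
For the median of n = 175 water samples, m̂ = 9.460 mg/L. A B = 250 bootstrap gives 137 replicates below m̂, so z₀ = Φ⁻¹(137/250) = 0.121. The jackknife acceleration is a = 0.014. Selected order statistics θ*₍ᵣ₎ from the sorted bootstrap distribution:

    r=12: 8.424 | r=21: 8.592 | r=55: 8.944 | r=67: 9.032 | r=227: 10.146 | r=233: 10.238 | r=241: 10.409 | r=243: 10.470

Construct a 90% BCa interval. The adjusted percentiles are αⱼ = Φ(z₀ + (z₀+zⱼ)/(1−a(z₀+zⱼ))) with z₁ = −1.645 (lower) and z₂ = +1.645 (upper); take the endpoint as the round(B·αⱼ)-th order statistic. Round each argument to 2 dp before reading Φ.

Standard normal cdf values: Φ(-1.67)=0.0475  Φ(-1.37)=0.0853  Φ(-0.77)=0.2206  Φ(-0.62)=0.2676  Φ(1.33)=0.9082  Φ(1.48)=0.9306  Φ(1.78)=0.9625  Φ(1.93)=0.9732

(8.592, 10.470)

Lower: z₀ + z₁ = 0.121 + (-1.645) = -1.524; 1 − a(z₀+z₁) = 1 − (0.014)(-1.524) = 1.0213; argument = 0.121 + (-1.524)/1.0213 = -1.3712 → -1.37.
α₁ = Φ(-1.37) = 0.0853; rank = round(250 × 0.0853) = 21; θ*₍21₎ = 8.592.
Upper: z₀ + z₂ = 1.766; 1 − a(z₀+z₂) = 0.9753; argument = 1.9318 → 1.93; α₂ = 0.9732; rank = 243; θ*₍243₎ = 10.470.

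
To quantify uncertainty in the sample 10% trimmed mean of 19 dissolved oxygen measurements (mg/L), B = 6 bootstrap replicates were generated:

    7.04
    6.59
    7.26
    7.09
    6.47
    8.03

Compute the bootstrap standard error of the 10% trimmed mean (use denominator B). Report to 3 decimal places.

SE* = 0.508

Bootstrap SE is the standard deviation of the 6 replicate 10% trimmed means.
Mean of replicates: (7.04 + 6.59 + 7.26 + 7.09 + 6.47 + 8.03) / 6 = 42.4800 / 6 = 7.0800
Sum of squared deviations: (−0.0400)² + (−0.4900)² + (+0.1800)² + (+0.0100)² + (−0.6100)² + (+0.9500)² = 1.5488
Variance = 1.5488 / 6 = 0.2581
SE* = √0.2581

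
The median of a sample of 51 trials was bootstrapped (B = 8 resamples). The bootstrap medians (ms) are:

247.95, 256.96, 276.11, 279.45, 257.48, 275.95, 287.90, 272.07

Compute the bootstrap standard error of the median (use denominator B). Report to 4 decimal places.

Bootstrap SE is the standard deviation of the 8 replicate medians.
Mean of replicates: (247.95 + 256.96 + 276.11 + 279.45 + 257.48 + 275.95 + 287.90 + 272.07) / 8 = 2153.87000 / 8 = 269.23375
Sum of squared deviations: (−21.28375)² + (−12.27375)² + (+6.87625)² + (+10.21625)² + (−11.75375)² + (+6.71625)² + (+18.66625)² + (+2.83625)² = 1295.02939
Variance = 1295.02939 / 8 = 161.87867
SE* = √161.87867

SE* = 12.7232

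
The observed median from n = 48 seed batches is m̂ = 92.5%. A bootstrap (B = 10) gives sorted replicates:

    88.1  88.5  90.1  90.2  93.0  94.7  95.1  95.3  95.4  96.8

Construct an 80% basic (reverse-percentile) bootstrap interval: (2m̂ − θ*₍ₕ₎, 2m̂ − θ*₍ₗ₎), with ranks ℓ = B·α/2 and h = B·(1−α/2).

(89.6, 96.9)

Percentile endpoints at ranks 1 and 9: θ*₍1₎ = 88.1, θ*₍9₎ = 95.4.
Basic interval reflects these around m̂:
  lower = 2 × 92.5 − 95.4 = 89.6
  upper = 2 × 92.5 − 88.1 = 96.9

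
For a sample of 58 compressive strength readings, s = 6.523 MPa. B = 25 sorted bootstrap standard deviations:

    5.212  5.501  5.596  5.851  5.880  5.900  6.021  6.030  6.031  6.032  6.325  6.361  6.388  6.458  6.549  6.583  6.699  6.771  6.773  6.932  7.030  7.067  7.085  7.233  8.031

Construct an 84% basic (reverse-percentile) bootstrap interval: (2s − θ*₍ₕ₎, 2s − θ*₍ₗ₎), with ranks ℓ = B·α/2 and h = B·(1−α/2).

Percentile endpoints at ranks 2 and 23: θ*₍2₎ = 5.501, θ*₍23₎ = 7.085.
Basic interval reflects these around s:
  lower = 2 × 6.523 − 7.085 = 5.961
  upper = 2 × 6.523 − 5.501 = 7.545

(5.961, 7.545)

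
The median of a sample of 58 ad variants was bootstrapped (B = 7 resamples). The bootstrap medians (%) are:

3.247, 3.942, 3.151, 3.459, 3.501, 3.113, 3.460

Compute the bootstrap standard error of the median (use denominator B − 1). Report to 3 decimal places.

Bootstrap SE is the standard deviation of the 7 replicate medians.
Mean of replicates: (3.247 + 3.942 + 3.151 + 3.459 + 3.501 + 3.113 + 3.460) / 7 = 23.8730 / 7 = 3.4104
Sum of squared deviations: (−0.1634)² + (+0.5316)² + (−0.2594)² + (+0.0486)² + (+0.0906)² + (−0.2974)² + (+0.0496)² = 0.4781
Variance = 0.4781 / 6 = 0.0797
SE* = √0.0797

SE* = 0.282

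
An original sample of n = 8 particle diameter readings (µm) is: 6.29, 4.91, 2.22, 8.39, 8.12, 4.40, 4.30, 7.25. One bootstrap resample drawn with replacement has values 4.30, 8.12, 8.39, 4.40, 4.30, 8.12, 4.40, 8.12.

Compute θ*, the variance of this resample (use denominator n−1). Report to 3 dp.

Mean = 6.2687; sum of squared deviations = 29.5175
s² = 29.5175 / 7 = 4.2168

θ* = 4.217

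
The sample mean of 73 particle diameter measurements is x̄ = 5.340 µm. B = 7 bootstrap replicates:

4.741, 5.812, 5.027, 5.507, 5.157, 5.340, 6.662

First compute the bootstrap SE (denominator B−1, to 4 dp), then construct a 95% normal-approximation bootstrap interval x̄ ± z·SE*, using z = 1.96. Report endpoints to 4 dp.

(4.1052, 6.5748)

Mean of replicates = 5.4637; sum of squared deviations = 2.3815; SE* = √(2.3815/6) = 0.6300
Margin = 1.96 × 0.6300 = 1.23480
Interval: 5.340 ± 1.23480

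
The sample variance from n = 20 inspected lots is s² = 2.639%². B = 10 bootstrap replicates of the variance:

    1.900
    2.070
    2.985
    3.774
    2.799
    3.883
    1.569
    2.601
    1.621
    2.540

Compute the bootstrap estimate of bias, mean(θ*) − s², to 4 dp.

mean(θ*) = (1.900 + 2.070 + 2.985 + 3.774 + 2.799 + 3.883 + 1.569 + 2.601 + 1.621 + 2.540) / 10 = 2.57420
bias = 2.57420 − 2.639

bias = −0.0648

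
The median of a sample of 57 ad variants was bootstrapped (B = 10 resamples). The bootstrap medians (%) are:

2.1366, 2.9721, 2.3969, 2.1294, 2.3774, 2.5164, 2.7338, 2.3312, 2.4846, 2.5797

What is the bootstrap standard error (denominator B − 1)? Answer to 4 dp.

SE* = 0.2574

Bootstrap SE is the standard deviation of the 10 replicate medians.
Mean of replicates: (2.1366 + 2.9721 + 2.3969 + 2.1294 + 2.3774 + 2.5164 + 2.7338 + 2.3312 + 2.4846 + 2.5797) / 10 = 24.65810 / 10 = 2.46581
Sum of squared deviations: (−0.32921)² + (+0.50629)² + (−0.06891)² + (−0.33641)² + (−0.08841)² + (+0.05059)² + (+0.26799)² + (−0.13461)² + (+0.01879)² + (+0.11389)² = 0.59627
Variance = 0.59627 / 9 = 0.06625
SE* = √0.06625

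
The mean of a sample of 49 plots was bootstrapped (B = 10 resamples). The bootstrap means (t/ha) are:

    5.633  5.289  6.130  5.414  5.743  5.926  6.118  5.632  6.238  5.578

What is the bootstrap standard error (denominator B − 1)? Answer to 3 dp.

Bootstrap SE is the standard deviation of the 10 replicate means.
Mean of replicates: (5.633 + 5.289 + 6.130 + 5.414 + 5.743 + 5.926 + 6.118 + 5.632 + 6.238 + 5.578) / 10 = 57.7010 / 10 = 5.7701
Sum of squared deviations: (−0.1371)² + (−0.4811)² + (+0.3599)² + (−0.3561)² + (−0.0271)² + (+0.1559)² + (+0.3479)² + (−0.1381)² + (+0.4679)² + (−0.1921)² = 0.9276
Variance = 0.9276 / 9 = 0.1031
SE* = √0.1031

SE* = 0.321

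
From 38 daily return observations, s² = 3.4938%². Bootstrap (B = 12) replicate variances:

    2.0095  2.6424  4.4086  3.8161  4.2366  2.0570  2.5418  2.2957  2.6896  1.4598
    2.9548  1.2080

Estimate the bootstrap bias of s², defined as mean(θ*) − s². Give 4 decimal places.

bias = −0.8005

mean(θ*) = (2.0095 + 2.6424 + 4.4086 + 3.8161 + 4.2366 + 2.0570 + 2.5418 + 2.2957 + 2.6896 + 1.4598 + 2.9548 + 1.2080) / 12 = 2.69332
bias = 2.69332 − 3.4938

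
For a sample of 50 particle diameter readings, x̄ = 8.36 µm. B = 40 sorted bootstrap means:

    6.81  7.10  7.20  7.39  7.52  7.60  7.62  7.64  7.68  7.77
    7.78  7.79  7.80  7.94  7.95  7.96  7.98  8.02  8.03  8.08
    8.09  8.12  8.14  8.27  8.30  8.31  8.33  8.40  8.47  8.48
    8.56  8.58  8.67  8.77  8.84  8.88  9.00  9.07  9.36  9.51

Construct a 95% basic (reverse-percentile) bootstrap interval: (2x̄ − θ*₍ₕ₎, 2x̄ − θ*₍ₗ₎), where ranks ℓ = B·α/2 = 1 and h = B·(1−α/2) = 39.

Percentile endpoints at ranks 1 and 39: θ*₍1₎ = 6.81, θ*₍39₎ = 9.36.
Basic interval reflects these around x̄:
  lower = 2 × 8.36 − 9.36 = 7.36
  upper = 2 × 8.36 − 6.81 = 9.91

(7.36, 9.91)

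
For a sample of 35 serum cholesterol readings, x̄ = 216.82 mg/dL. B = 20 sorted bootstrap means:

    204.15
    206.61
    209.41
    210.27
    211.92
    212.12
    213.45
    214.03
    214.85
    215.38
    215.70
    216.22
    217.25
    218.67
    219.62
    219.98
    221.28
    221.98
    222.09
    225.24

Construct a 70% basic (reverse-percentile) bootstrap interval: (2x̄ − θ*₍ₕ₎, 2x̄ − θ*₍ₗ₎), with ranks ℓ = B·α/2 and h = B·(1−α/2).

(212.36, 224.23)

Percentile endpoints at ranks 3 and 17: θ*₍3₎ = 209.41, θ*₍17₎ = 221.28.
Basic interval reflects these around x̄:
  lower = 2 × 216.82 − 221.28 = 212.36
  upper = 2 × 216.82 − 209.41 = 224.23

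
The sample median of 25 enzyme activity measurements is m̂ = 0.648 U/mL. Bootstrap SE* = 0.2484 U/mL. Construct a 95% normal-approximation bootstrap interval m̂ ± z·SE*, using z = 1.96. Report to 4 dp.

Margin = 1.96 × 0.2484 = 0.48686
Interval: 0.648 ± 0.48686

(0.1611, 1.1349)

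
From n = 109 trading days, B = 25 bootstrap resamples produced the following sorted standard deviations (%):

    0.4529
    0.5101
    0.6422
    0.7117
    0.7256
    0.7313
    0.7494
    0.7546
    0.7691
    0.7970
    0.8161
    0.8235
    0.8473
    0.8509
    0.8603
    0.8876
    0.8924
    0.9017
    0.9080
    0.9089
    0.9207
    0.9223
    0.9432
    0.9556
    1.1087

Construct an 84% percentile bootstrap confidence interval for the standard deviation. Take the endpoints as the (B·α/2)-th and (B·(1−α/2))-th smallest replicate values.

(0.5101, 0.9432)

α = 0.16; lower rank = 25 × 0.080 = 2; upper rank = 25 × 0.920 = 23.
The 2nd smallest replicate is 0.5101; the 23rd is 0.9432.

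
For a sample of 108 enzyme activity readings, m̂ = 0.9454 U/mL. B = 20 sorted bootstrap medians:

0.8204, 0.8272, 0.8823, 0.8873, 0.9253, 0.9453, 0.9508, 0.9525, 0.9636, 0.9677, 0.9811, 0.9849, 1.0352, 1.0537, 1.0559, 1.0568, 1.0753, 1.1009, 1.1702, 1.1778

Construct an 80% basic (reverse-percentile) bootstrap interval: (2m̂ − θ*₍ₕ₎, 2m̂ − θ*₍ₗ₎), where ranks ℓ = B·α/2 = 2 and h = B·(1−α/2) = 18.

(0.7899, 1.0636)

Percentile endpoints at ranks 2 and 18: θ*₍2₎ = 0.8272, θ*₍18₎ = 1.1009.
Basic interval reflects these around m̂:
  lower = 2 × 0.9454 − 1.1009 = 0.7899
  upper = 2 × 0.9454 − 0.8272 = 1.0636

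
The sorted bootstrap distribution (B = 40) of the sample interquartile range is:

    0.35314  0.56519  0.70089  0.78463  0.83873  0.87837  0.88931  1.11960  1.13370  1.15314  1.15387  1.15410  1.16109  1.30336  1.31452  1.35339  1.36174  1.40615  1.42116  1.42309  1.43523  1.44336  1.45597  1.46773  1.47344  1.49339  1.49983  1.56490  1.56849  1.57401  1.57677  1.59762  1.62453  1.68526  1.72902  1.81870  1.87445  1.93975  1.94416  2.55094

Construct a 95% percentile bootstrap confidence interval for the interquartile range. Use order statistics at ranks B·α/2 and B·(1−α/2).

α = 0.05; lower rank = 40 × 0.025 = 1; upper rank = 40 × 0.975 = 39.
The 1st smallest replicate is 0.35314; the 39th is 1.94416.

(0.35314, 1.94416)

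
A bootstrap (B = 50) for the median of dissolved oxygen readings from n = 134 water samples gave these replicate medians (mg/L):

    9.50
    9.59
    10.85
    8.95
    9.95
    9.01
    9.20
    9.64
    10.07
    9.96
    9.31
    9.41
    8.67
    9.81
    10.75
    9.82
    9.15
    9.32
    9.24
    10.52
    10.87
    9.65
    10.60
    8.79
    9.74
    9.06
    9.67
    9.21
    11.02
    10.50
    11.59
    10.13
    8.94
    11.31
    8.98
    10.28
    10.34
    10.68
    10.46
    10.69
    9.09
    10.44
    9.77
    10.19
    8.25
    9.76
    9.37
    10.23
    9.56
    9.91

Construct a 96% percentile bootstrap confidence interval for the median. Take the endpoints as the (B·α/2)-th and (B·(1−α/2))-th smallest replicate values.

(8.25, 11.31)

Sorted replicates: 8.25, 8.67, 8.79, 8.94, 8.95, 8.98, 9.01, 9.06, 9.09, 9.15, 9.20, 9.21, 9.24, 9.31, 9.32, 9.37, 9.41, 9.50, 9.56, 9.59, 9.64, 9.65, 9.67, 9.74, 9.76, 9.77, 9.81, 9.82, 9.91, 9.95, 9.96, 10.07, 10.13, 10.19, 10.23, 10.28, 10.34, 10.44, 10.46, 10.50, 10.52, 10.60, 10.68, 10.69, 10.75, 10.85, 10.87, 11.02, 11.31, 11.59
α = 0.04; lower rank = 50 × 0.020 = 1; upper rank = 50 × 0.980 = 49.
The 1st smallest replicate is 8.25; the 49th is 11.31.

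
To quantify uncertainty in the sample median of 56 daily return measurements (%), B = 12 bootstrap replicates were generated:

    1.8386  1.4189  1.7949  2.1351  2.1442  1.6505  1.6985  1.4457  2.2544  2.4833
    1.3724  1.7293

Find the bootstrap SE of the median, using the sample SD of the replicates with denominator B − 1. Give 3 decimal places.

Bootstrap SE is the standard deviation of the 12 replicate medians.
Mean of replicates: (1.8386 + 1.4189 + 1.7949 + 2.1351 + 2.1442 + 1.6505 + 1.6985 + 1.4457 + 2.2544 + 2.4833 + 1.3724 + 1.7293) / 12 = 21.96580 / 12 = 1.83048
Sum of squared deviations: (+0.00812)² + (−0.41158)² + (−0.03558)² + (+0.30462)² + (+0.31372)² + (−0.17998)² + (−0.13198)² + (−0.38478)² + (+0.42392)² + (+0.65282)² + (−0.45808)² + (−0.10118)² = 1.38577
Variance = 1.38577 / 11 = 0.12598
SE* = √0.12598

SE* = 0.355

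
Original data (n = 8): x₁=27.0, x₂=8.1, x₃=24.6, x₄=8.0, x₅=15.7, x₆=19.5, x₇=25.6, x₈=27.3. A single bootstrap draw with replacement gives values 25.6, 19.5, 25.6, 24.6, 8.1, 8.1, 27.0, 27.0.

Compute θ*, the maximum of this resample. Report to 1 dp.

θ* = 27.0

Maximum = 27.0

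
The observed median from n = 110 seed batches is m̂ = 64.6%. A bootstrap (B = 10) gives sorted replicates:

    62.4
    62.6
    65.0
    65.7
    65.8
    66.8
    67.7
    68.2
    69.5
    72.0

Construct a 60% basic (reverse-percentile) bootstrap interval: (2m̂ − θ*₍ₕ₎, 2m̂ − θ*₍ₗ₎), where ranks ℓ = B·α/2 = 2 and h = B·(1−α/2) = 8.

(61.0, 66.6)

Percentile endpoints at ranks 2 and 8: θ*₍2₎ = 62.6, θ*₍8₎ = 68.2.
Basic interval reflects these around m̂:
  lower = 2 × 64.6 − 68.2 = 61.0
  upper = 2 × 64.6 − 62.6 = 66.6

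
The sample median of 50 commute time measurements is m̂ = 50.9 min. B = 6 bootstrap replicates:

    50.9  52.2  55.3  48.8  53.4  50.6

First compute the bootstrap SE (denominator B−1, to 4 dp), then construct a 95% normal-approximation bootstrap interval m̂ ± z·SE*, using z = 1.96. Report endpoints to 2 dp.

(46.41, 55.39)

Mean of replicates = 51.8667; sum of squared deviations = 26.1933; SE* = √(26.1933/5) = 2.2888
Margin = 1.96 × 2.2888 = 4.486
Interval: 50.9 ± 4.486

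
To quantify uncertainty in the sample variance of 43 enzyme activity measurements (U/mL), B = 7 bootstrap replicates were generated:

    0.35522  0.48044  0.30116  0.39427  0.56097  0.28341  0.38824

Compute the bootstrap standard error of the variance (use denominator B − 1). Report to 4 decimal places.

Bootstrap SE is the standard deviation of the 7 replicate variances.
Mean of replicates: (0.35522 + 0.48044 + 0.30116 + 0.39427 + 0.56097 + 0.28341 + 0.38824) / 7 = 2.763710 / 7 = 0.394816
Sum of squared deviations: (−0.039596)² + (+0.085624)² + (−0.093656)² + (−0.000546)² + (+0.166154)² + (−0.111406)² + (−0.006576)² = 0.057733
Variance = 0.057733 / 6 = 0.009622
SE* = √0.009622

SE* = 0.0981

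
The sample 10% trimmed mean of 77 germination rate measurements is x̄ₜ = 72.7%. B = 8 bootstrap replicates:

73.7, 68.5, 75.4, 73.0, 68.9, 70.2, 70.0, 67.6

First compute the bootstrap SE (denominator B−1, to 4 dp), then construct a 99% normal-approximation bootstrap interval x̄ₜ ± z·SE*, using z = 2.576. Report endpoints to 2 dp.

Mean of replicates = 70.9125; sum of squared deviations = 54.4488; SE* = √(54.4488/7) = 2.7890
Margin = 2.576 × 2.7890 = 7.184
Interval: 72.7 ± 7.184

(65.52, 79.88)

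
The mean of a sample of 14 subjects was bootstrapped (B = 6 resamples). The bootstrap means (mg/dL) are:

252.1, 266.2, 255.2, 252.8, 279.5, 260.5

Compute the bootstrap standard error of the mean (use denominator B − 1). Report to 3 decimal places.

SE* = 10.484

Bootstrap SE is the standard deviation of the 6 replicate means.
Mean of replicates: (252.1 + 266.2 + 255.2 + 252.8 + 279.5 + 260.5) / 6 = 1566.3000 / 6 = 261.0500
Sum of squared deviations: (−8.9500)² + (+5.1500)² + (−5.8500)² + (−8.2500)² + (+18.4500)² + (−0.5500)² = 549.6150
Variance = 549.6150 / 5 = 109.9230
SE* = √109.9230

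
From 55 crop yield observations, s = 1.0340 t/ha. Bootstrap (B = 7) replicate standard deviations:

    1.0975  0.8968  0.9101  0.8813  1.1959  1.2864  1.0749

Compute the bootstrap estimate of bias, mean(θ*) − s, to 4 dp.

mean(θ*) = (1.0975 + 0.8968 + 0.9101 + 0.8813 + 1.1959 + 1.2864 + 1.0749) / 7 = 1.04899
bias = 1.04899 − 1.0340

bias = +0.0150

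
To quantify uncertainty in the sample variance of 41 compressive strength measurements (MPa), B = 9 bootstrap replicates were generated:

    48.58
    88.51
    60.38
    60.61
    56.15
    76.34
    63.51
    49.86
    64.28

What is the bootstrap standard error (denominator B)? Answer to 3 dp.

SE* = 11.882

Bootstrap SE is the standard deviation of the 9 replicate variances.
Mean of replicates: (48.58 + 88.51 + 60.38 + 60.61 + 56.15 + 76.34 + 63.51 + 49.86 + 64.28) / 9 = 568.2200 / 9 = 63.1356
Sum of squared deviations: (−14.5556)² + (+25.3744)² + (−2.7556)² + (−2.5256)² + (−6.9856)² + (+13.2044)² + (+0.3744)² + (−13.2756)² + (+1.1444)² = 1270.5438
Variance = 1270.5438 / 9 = 141.1715
SE* = √141.1715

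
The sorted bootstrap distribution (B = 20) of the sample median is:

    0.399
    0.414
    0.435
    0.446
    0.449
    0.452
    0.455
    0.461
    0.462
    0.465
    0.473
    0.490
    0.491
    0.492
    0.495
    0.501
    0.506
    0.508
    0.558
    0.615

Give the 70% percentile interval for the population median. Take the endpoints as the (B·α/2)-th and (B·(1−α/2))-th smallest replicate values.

(0.435, 0.506)

α = 0.30; lower rank = 20 × 0.150 = 3; upper rank = 20 × 0.850 = 17.
The 3rd smallest replicate is 0.435; the 17th is 0.506.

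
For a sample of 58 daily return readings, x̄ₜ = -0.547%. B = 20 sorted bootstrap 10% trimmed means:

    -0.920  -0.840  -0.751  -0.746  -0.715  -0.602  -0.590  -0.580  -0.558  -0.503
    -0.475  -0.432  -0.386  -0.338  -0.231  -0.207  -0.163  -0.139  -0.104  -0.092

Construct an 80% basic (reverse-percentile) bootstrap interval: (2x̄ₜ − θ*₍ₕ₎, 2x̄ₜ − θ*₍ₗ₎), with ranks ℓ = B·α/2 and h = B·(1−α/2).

(-0.955, -0.254)

Percentile endpoints at ranks 2 and 18: θ*₍2₎ = -0.840, θ*₍18₎ = -0.139.
Basic interval reflects these around x̄ₜ:
  lower = 2 × -0.547 − -0.139 = -0.955
  upper = 2 × -0.547 − -0.840 = -0.254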